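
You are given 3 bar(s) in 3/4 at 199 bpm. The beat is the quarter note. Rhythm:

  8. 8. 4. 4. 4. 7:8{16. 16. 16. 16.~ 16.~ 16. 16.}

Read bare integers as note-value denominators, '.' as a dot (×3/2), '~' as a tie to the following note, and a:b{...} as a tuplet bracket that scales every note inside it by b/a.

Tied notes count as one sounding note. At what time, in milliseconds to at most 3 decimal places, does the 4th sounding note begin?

1. 0.0ms @ 0 + 226.131ms (3/4)
2. 226.131ms @ 3/4 + 226.131ms (3/4)
3. 452.261ms @ 3/2 + 452.261ms (3/2)
4. 904.523ms @ 3 + 452.261ms (3/2)
5. 1356.784ms @ 9/2 + 452.261ms (3/2)
6. 1809.045ms @ 6 + 129.218ms (3/7)
7. 1938.263ms @ 45/7 + 129.218ms (3/7)
8. 2067.48ms @ 48/7 + 129.218ms (3/7)
9. 2196.698ms @ 51/7 + 387.653ms (9/7)
10. 2584.35ms @ 60/7 + 129.218ms (3/7)

note 4 onset = 3b = 904.523ms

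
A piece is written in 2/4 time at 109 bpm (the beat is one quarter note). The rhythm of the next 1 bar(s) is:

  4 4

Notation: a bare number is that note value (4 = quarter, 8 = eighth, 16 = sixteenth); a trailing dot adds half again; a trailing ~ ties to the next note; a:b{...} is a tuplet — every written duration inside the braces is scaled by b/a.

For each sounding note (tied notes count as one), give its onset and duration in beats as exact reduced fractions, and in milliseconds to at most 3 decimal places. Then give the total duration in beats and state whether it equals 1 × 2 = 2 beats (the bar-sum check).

1) 0.0ms=0b +550.459ms=1b
2) 550.459ms=1b +550.459ms=1b
Σ=2b of 2 (109bpm 2/4) — PASS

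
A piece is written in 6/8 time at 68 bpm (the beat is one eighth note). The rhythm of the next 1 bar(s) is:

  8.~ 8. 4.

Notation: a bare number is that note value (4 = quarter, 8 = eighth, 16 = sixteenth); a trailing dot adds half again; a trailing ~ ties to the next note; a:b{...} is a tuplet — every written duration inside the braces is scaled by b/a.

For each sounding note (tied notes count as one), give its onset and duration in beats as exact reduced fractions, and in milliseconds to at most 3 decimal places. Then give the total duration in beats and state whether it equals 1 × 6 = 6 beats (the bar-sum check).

1) 0.0ms=0b +2647.059ms=3b
2) 2647.059ms=3b +2647.059ms=3b
Σ=6b of 6 (68bpm 6/8) — PASS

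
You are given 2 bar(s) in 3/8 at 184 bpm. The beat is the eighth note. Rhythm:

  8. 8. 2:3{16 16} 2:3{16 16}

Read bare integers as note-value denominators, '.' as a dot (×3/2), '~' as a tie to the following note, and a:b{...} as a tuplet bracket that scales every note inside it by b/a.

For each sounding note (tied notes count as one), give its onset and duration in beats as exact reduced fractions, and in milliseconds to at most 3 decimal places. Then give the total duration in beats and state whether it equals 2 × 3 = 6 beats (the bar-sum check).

1) 0.0ms=0b +489.13ms=3/2b
2) 489.13ms=3/2b +489.13ms=3/2b
3) 978.261ms=3b +244.565ms=3/4b
4) 1222.826ms=15/4b +244.565ms=3/4b
5) 1467.391ms=9/2b +244.565ms=3/4b
6) 1711.957ms=21/4b +244.565ms=3/4b
Σ=6b of 6 (184bpm 3/8) — PASS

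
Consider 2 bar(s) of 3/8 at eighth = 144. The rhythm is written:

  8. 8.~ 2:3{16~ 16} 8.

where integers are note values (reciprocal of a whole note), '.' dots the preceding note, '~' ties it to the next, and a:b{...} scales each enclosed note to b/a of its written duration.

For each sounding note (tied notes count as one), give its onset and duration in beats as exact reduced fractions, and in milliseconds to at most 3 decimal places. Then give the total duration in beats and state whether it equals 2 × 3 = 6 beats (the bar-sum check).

1) 0.0ms=0b +625.0ms=3/2b
2) 625.0ms=3/2b +1250.0ms=3b
3) 1875.0ms=9/2b +625.0ms=3/2b
Σ=6b of 6 (144bpm 3/8) — PASS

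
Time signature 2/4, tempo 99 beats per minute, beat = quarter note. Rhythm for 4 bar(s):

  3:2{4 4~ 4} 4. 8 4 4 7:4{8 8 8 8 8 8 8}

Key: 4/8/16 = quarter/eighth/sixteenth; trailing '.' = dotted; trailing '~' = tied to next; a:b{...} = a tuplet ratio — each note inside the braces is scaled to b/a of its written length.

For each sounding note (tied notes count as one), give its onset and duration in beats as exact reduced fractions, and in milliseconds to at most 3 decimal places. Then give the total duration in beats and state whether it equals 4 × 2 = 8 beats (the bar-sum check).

1) 0.0ms=0b +404.04ms=2/3b
2) 404.04ms=2/3b +808.081ms=4/3b
3) 1212.121ms=2b +909.091ms=3/2b
4) 2121.212ms=7/2b +303.03ms=1/2b
5) 2424.242ms=4b +606.061ms=1b
6) 3030.303ms=5b +606.061ms=1b
7) 3636.364ms=6b +173.16ms=2/7b
8) 3809.524ms=44/7b +173.16ms=2/7b
9) 3982.684ms=46/7b +173.16ms=2/7b
10) 4155.844ms=48/7b +173.16ms=2/7b
11) 4329.004ms=50/7b +173.16ms=2/7b
12) 4502.165ms=52/7b +173.16ms=2/7b
13) 4675.325ms=54/7b +173.16ms=2/7b
Σ=8b of 8 (99bpm 2/4) — PASS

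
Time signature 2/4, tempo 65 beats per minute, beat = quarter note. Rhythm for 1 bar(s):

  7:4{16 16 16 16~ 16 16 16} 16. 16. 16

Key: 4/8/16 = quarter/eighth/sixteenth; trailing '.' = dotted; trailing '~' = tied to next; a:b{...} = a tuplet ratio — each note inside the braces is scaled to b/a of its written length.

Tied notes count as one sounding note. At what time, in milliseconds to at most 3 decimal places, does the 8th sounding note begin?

note 8 onset = 11/8b = 1269.231ms

1. 0.0ms @ 0 + 131.868ms (1/7)
2. 131.868ms @ 1/7 + 131.868ms (1/7)
3. 263.736ms @ 2/7 + 131.868ms (1/7)
4. 395.604ms @ 3/7 + 263.736ms (2/7)
5. 659.341ms @ 5/7 + 131.868ms (1/7)
6. 791.209ms @ 6/7 + 131.868ms (1/7)
7. 923.077ms @ 1 + 346.154ms (3/8)
8. 1269.231ms @ 11/8 + 346.154ms (3/8)
9. 1615.385ms @ 7/4 + 230.769ms (1/4)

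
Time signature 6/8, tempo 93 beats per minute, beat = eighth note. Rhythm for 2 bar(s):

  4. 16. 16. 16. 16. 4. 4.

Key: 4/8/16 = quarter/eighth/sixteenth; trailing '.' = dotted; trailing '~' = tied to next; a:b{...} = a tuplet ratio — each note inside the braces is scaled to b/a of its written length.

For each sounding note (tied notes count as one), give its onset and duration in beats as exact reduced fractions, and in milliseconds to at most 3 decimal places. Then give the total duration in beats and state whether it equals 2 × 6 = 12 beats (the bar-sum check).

1) 0.0ms=0b +1935.484ms=3b
2) 1935.484ms=3b +483.871ms=3/4b
3) 2419.355ms=15/4b +483.871ms=3/4b
4) 2903.226ms=9/2b +483.871ms=3/4b
5) 3387.097ms=21/4b +483.871ms=3/4b
6) 3870.968ms=6b +1935.484ms=3b
7) 5806.452ms=9b +1935.484ms=3b
Σ=12b of 12 (93bpm 6/8) — PASS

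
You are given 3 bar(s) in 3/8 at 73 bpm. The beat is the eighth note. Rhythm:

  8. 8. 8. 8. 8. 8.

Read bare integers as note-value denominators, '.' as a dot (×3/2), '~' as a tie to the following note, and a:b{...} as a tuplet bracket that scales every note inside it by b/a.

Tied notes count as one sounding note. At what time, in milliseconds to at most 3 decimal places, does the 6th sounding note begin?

1. 0.0ms @ 0 + 1232.877ms (3/2)
2. 1232.877ms @ 3/2 + 1232.877ms (3/2)
3. 2465.753ms @ 3 + 1232.877ms (3/2)
4. 3698.63ms @ 9/2 + 1232.877ms (3/2)
5. 4931.507ms @ 6 + 1232.877ms (3/2)
6. 6164.384ms @ 15/2 + 1232.877ms (3/2)

note 6 onset = 15/2b = 6164.384ms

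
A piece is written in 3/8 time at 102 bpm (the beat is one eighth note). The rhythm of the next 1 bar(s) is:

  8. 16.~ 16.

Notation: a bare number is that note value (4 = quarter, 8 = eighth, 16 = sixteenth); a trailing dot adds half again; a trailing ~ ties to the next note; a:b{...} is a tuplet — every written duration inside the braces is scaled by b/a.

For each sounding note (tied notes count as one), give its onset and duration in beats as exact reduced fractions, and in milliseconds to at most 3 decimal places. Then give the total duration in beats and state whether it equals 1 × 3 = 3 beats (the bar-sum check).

1) 0.0ms=0b +882.353ms=3/2b
2) 882.353ms=3/2b +882.353ms=3/2b
Σ=3b of 3 (102bpm 3/8) — PASS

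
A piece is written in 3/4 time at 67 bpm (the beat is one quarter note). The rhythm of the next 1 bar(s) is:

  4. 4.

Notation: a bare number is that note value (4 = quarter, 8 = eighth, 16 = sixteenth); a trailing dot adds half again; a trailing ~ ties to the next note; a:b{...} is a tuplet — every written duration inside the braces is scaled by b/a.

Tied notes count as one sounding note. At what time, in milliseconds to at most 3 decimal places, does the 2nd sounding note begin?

note 2 onset = 3/2b = 1343.284ms

1. 0.0ms @ 0 + 1343.284ms (3/2)
2. 1343.284ms @ 3/2 + 1343.284ms (3/2)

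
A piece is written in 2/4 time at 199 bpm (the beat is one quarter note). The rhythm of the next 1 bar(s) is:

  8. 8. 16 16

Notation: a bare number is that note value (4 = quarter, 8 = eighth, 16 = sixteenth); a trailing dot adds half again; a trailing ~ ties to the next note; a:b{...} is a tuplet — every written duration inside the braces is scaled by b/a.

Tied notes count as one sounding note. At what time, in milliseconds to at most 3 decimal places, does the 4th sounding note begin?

1. 0.0ms @ 0 + 226.131ms (3/4)
2. 226.131ms @ 3/4 + 226.131ms (3/4)
3. 452.261ms @ 3/2 + 75.377ms (1/4)
4. 527.638ms @ 7/4 + 75.377ms (1/4)

note 4 onset = 7/4b = 527.638ms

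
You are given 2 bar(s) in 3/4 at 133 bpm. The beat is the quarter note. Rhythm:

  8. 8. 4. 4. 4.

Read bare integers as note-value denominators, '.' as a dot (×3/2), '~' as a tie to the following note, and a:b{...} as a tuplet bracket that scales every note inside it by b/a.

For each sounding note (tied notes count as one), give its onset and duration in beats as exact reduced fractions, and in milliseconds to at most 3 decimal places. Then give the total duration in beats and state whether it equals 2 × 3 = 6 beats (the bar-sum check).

1) 0.0ms=0b +338.346ms=3/4b
2) 338.346ms=3/4b +338.346ms=3/4b
3) 676.692ms=3/2b +676.692ms=3/2b
4) 1353.383ms=3b +676.692ms=3/2b
5) 2030.075ms=9/2b +676.692ms=3/2b
Σ=6b of 6 (133bpm 3/4) — PASS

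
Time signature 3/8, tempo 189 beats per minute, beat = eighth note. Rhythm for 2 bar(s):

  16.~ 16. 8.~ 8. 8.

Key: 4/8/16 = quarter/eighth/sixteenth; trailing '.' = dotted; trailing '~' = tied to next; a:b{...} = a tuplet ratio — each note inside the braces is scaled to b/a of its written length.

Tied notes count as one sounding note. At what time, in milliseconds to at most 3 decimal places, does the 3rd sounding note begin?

1. 0.0ms @ 0 + 476.19ms (3/2)
2. 476.19ms @ 3/2 + 952.381ms (3)
3. 1428.571ms @ 9/2 + 476.19ms (3/2)

note 3 onset = 9/2b = 1428.571ms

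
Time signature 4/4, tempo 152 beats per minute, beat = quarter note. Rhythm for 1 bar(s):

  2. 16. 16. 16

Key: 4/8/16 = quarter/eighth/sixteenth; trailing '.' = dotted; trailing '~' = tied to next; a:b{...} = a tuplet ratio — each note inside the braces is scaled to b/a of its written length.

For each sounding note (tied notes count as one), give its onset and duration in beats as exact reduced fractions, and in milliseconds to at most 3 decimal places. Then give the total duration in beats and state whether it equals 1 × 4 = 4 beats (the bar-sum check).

1) 0.0ms=0b +1184.211ms=3b
2) 1184.211ms=3b +148.026ms=3/8b
3) 1332.237ms=27/8b +148.026ms=3/8b
4) 1480.263ms=15/4b +98.684ms=1/4b
Σ=4b of 4 (152bpm 4/4) — PASS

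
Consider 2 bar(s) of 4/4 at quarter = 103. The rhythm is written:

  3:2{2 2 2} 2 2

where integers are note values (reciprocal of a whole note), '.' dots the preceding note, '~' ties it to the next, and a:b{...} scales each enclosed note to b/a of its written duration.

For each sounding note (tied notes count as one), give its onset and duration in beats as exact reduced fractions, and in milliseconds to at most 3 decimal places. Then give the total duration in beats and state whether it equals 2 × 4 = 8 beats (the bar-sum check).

1) 0.0ms=0b +776.699ms=4/3b
2) 776.699ms=4/3b +776.699ms=4/3b
3) 1553.398ms=8/3b +776.699ms=4/3b
4) 2330.097ms=4b +1165.049ms=2b
5) 3495.146ms=6b +1165.049ms=2b
Σ=8b of 8 (103bpm 4/4) — PASS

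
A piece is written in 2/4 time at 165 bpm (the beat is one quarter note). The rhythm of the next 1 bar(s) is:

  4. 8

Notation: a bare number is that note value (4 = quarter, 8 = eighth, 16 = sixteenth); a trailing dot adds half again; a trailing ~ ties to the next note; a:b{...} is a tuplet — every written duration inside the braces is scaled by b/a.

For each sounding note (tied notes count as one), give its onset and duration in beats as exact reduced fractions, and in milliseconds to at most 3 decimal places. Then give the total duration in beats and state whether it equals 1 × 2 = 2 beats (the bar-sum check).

1) 0.0ms=0b +545.455ms=3/2b
2) 545.455ms=3/2b +181.818ms=1/2b
Σ=2b of 2 (165bpm 2/4) — PASS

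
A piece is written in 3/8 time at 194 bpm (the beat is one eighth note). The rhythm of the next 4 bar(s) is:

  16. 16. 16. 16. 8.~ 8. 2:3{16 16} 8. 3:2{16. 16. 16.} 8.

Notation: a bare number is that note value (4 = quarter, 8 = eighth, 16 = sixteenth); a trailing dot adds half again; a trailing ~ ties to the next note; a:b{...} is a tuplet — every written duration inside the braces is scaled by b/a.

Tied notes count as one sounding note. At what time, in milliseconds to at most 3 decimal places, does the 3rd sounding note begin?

1. 0.0ms @ 0 + 231.959ms (3/4)
2. 231.959ms @ 3/4 + 231.959ms (3/4)
3. 463.918ms @ 3/2 + 231.959ms (3/4)
4. 695.876ms @ 9/4 + 231.959ms (3/4)
5. 927.835ms @ 3 + 927.835ms (3)
6. 1855.67ms @ 6 + 231.959ms (3/4)
7. 2087.629ms @ 27/4 + 231.959ms (3/4)
8. 2319.588ms @ 15/2 + 463.918ms (3/2)
9. 2783.505ms @ 9 + 154.639ms (1/2)
10. 2938.144ms @ 19/2 + 154.639ms (1/2)
11. 3092.784ms @ 10 + 154.639ms (1/2)
12. 3247.423ms @ 21/2 + 463.918ms (3/2)

note 3 onset = 3/2b = 463.918ms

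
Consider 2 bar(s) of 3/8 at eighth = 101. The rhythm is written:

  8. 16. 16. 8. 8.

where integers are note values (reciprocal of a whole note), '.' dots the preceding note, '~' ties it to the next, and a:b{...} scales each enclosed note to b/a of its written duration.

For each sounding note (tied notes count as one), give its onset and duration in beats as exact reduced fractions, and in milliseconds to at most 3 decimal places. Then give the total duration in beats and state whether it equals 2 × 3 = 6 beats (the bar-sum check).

1) 0.0ms=0b +891.089ms=3/2b
2) 891.089ms=3/2b +445.545ms=3/4b
3) 1336.634ms=9/4b +445.545ms=3/4b
4) 1782.178ms=3b +891.089ms=3/2b
5) 2673.267ms=9/2b +891.089ms=3/2b
Σ=6b of 6 (101bpm 3/8) — PASS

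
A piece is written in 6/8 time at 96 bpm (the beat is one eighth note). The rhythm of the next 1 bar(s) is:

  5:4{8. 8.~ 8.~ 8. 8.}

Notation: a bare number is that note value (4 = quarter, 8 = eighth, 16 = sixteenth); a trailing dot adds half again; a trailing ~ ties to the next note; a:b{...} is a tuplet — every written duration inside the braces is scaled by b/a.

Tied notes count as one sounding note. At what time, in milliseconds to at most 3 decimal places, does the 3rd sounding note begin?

note 3 onset = 24/5b = 3000.0ms

1. 0.0ms @ 0 + 750.0ms (6/5)
2. 750.0ms @ 6/5 + 2250.0ms (18/5)
3. 3000.0ms @ 24/5 + 750.0ms (6/5)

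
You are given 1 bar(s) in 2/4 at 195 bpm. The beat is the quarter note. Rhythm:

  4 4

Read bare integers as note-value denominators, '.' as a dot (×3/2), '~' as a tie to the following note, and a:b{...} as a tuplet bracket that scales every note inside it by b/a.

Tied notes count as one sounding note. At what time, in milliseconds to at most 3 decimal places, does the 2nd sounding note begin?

1. 0.0ms @ 0 + 307.692ms (1)
2. 307.692ms @ 1 + 307.692ms (1)

note 2 onset = 1b = 307.692ms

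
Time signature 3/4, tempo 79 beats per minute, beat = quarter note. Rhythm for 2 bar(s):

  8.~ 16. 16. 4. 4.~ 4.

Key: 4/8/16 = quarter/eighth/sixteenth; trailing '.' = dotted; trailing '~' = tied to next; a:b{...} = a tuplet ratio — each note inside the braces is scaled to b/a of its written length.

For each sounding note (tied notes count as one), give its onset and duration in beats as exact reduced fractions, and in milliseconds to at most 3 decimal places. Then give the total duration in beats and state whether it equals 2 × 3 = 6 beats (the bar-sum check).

1) 0.0ms=0b +854.43ms=9/8b
2) 854.43ms=9/8b +284.81ms=3/8b
3) 1139.241ms=3/2b +1139.241ms=3/2b
4) 2278.481ms=3b +2278.481ms=3b
Σ=6b of 6 (79bpm 3/4) — PASS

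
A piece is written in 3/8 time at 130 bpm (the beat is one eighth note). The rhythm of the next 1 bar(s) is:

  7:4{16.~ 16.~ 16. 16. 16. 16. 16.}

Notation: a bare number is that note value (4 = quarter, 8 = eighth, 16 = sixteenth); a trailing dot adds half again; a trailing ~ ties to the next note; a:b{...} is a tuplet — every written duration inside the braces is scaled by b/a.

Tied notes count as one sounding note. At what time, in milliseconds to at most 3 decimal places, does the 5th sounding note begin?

note 5 onset = 18/7b = 1186.813ms

1. 0.0ms @ 0 + 593.407ms (9/7)
2. 593.407ms @ 9/7 + 197.802ms (3/7)
3. 791.209ms @ 12/7 + 197.802ms (3/7)
4. 989.011ms @ 15/7 + 197.802ms (3/7)
5. 1186.813ms @ 18/7 + 197.802ms (3/7)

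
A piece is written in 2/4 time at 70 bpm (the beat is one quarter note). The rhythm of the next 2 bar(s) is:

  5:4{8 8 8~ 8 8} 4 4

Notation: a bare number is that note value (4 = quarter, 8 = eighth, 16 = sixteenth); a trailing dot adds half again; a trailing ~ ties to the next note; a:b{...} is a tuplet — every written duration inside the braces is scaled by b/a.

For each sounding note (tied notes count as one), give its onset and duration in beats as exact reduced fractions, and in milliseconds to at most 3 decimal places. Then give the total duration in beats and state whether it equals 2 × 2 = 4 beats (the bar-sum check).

1) 0.0ms=0b +342.857ms=2/5b
2) 342.857ms=2/5b +342.857ms=2/5b
3) 685.714ms=4/5b +685.714ms=4/5b
4) 1371.429ms=8/5b +342.857ms=2/5b
5) 1714.286ms=2b +857.143ms=1b
6) 2571.429ms=3b +857.143ms=1b
Σ=4b of 4 (70bpm 2/4) — PASS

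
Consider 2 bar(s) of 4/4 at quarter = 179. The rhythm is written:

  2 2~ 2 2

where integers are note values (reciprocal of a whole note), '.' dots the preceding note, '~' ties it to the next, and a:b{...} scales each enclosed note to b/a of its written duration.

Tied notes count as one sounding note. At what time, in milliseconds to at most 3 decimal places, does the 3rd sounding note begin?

1. 0.0ms @ 0 + 670.391ms (2)
2. 670.391ms @ 2 + 1340.782ms (4)
3. 2011.173ms @ 6 + 670.391ms (2)

note 3 onset = 6b = 2011.173ms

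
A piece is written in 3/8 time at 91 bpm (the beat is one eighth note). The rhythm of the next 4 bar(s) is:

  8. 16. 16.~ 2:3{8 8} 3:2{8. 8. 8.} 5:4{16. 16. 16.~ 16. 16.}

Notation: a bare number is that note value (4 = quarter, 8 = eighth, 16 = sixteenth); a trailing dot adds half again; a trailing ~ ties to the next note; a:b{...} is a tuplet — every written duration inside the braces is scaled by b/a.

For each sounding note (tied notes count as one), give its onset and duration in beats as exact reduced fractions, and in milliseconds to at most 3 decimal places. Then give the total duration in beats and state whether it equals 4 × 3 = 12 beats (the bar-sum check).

1) 0.0ms=0b +989.011ms=3/2b
2) 989.011ms=3/2b +494.505ms=3/4b
3) 1483.516ms=9/4b +1483.516ms=9/4b
4) 2967.033ms=9/2b +989.011ms=3/2b
5) 3956.044ms=6b +659.341ms=1b
6) 4615.385ms=7b +659.341ms=1b
7) 5274.725ms=8b +659.341ms=1b
8) 5934.066ms=9b +395.604ms=3/5b
9) 6329.67ms=48/5b +395.604ms=3/5b
10) 6725.275ms=51/5b +791.209ms=6/5b
11) 7516.484ms=57/5b +395.604ms=3/5b
Σ=12b of 12 (91bpm 3/8) — PASS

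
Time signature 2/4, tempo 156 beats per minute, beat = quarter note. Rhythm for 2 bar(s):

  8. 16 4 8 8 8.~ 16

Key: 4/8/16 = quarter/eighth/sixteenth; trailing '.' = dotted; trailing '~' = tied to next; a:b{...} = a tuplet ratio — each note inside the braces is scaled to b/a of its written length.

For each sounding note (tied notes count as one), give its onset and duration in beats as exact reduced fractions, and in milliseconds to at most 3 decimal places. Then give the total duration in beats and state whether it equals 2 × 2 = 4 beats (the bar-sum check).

1) 0.0ms=0b +288.462ms=3/4b
2) 288.462ms=3/4b +96.154ms=1/4b
3) 384.615ms=1b +384.615ms=1b
4) 769.231ms=2b +192.308ms=1/2b
5) 961.538ms=5/2b +192.308ms=1/2b
6) 1153.846ms=3b +384.615ms=1b
Σ=4b of 4 (156bpm 2/4) — PASS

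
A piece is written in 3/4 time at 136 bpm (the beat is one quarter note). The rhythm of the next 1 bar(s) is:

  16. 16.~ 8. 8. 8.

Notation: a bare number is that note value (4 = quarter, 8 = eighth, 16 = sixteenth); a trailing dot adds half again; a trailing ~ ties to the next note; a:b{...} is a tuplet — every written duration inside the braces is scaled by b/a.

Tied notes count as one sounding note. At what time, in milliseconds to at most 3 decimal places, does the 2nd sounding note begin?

1. 0.0ms @ 0 + 165.441ms (3/8)
2. 165.441ms @ 3/8 + 496.324ms (9/8)
3. 661.765ms @ 3/2 + 330.882ms (3/4)
4. 992.647ms @ 9/4 + 330.882ms (3/4)

note 2 onset = 3/8b = 165.441ms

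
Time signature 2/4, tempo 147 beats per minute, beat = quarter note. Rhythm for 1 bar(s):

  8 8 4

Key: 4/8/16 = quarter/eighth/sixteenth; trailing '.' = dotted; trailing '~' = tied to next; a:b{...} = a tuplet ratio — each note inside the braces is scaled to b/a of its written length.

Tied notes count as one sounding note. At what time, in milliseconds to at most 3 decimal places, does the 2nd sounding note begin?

1. 0.0ms @ 0 + 204.082ms (1/2)
2. 204.082ms @ 1/2 + 204.082ms (1/2)
3. 408.163ms @ 1 + 408.163ms (1)

note 2 onset = 1/2b = 204.082ms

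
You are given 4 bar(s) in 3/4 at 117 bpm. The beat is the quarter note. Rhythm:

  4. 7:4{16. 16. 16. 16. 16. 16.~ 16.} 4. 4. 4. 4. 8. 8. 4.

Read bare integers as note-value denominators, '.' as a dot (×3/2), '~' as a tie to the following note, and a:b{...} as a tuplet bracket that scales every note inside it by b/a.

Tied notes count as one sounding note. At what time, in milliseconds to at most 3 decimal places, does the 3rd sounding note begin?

1. 0.0ms @ 0 + 769.231ms (3/2)
2. 769.231ms @ 3/2 + 109.89ms (3/14)
3. 879.121ms @ 12/7 + 109.89ms (3/14)
4. 989.011ms @ 27/14 + 109.89ms (3/14)
5. 1098.901ms @ 15/7 + 109.89ms (3/14)
6. 1208.791ms @ 33/14 + 109.89ms (3/14)
7. 1318.681ms @ 18/7 + 219.78ms (3/7)
8. 1538.462ms @ 3 + 769.231ms (3/2)
9. 2307.692ms @ 9/2 + 769.231ms (3/2)
10. 3076.923ms @ 6 + 769.231ms (3/2)
11. 3846.154ms @ 15/2 + 769.231ms (3/2)
12. 4615.385ms @ 9 + 384.615ms (3/4)
13. 5000.0ms @ 39/4 + 384.615ms (3/4)
14. 5384.615ms @ 21/2 + 769.231ms (3/2)

note 3 onset = 12/7b = 879.121ms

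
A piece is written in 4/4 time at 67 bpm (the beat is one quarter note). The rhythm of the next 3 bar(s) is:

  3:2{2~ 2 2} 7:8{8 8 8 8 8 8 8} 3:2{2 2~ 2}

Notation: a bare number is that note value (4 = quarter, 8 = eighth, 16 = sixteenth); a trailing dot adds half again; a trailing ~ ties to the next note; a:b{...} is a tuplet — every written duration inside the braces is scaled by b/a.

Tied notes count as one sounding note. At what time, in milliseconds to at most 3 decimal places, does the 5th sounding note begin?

1. 0.0ms @ 0 + 2388.06ms (8/3)
2. 2388.06ms @ 8/3 + 1194.03ms (4/3)
3. 3582.09ms @ 4 + 511.727ms (4/7)
4. 4093.817ms @ 32/7 + 511.727ms (4/7)
5. 4605.544ms @ 36/7 + 511.727ms (4/7)
6. 5117.271ms @ 40/7 + 511.727ms (4/7)
7. 5628.998ms @ 44/7 + 511.727ms (4/7)
8. 6140.725ms @ 48/7 + 511.727ms (4/7)
9. 6652.452ms @ 52/7 + 511.727ms (4/7)
10. 7164.179ms @ 8 + 1194.03ms (4/3)
11. 8358.209ms @ 28/3 + 2388.06ms (8/3)

note 5 onset = 36/7b = 4605.544ms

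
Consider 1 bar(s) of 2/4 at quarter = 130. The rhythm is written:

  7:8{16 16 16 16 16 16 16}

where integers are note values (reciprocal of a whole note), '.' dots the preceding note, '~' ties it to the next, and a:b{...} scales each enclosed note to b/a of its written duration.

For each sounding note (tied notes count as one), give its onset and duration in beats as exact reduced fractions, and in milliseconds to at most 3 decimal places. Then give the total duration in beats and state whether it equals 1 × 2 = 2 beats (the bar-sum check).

1) 0.0ms=0b +131.868ms=2/7b
2) 131.868ms=2/7b +131.868ms=2/7b
3) 263.736ms=4/7b +131.868ms=2/7b
4) 395.604ms=6/7b +131.868ms=2/7b
5) 527.473ms=8/7b +131.868ms=2/7b
6) 659.341ms=10/7b +131.868ms=2/7b
7) 791.209ms=12/7b +131.868ms=2/7b
Σ=2b of 2 (130bpm 2/4) — PASS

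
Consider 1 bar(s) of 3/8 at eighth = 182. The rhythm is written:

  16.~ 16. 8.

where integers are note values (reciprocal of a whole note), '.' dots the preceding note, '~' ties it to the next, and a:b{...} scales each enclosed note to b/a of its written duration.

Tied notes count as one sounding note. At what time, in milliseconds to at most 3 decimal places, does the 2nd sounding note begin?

note 2 onset = 3/2b = 494.505ms

1. 0.0ms @ 0 + 494.505ms (3/2)
2. 494.505ms @ 3/2 + 494.505ms (3/2)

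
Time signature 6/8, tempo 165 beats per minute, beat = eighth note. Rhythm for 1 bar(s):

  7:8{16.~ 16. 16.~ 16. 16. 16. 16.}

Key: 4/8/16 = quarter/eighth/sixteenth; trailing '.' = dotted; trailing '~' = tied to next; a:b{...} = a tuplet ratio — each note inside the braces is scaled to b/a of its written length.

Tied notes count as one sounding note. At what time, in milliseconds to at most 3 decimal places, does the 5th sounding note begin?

1. 0.0ms @ 0 + 623.377ms (12/7)
2. 623.377ms @ 12/7 + 623.377ms (12/7)
3. 1246.753ms @ 24/7 + 311.688ms (6/7)
4. 1558.442ms @ 30/7 + 311.688ms (6/7)
5. 1870.13ms @ 36/7 + 311.688ms (6/7)

note 5 onset = 36/7b = 1870.13ms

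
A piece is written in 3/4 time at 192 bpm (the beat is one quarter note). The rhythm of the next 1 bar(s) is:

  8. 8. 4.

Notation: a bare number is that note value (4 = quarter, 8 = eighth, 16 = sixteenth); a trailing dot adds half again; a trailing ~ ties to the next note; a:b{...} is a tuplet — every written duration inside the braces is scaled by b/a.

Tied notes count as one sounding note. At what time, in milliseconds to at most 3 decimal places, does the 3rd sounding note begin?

note 3 onset = 3/2b = 468.75ms

1. 0.0ms @ 0 + 234.375ms (3/4)
2. 234.375ms @ 3/4 + 234.375ms (3/4)
3. 468.75ms @ 3/2 + 468.75ms (3/2)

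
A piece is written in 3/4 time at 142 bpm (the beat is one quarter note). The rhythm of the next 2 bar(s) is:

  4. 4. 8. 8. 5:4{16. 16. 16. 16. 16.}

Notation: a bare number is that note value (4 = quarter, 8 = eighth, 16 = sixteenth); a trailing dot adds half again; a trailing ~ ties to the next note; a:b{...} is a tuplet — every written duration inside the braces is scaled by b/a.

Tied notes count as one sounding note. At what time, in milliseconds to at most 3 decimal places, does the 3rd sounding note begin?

note 3 onset = 3b = 1267.606ms

1. 0.0ms @ 0 + 633.803ms (3/2)
2. 633.803ms @ 3/2 + 633.803ms (3/2)
3. 1267.606ms @ 3 + 316.901ms (3/4)
4. 1584.507ms @ 15/4 + 316.901ms (3/4)
5. 1901.408ms @ 9/2 + 126.761ms (3/10)
6. 2028.169ms @ 24/5 + 126.761ms (3/10)
7. 2154.93ms @ 51/10 + 126.761ms (3/10)
8. 2281.69ms @ 27/5 + 126.761ms (3/10)
9. 2408.451ms @ 57/10 + 126.761ms (3/10)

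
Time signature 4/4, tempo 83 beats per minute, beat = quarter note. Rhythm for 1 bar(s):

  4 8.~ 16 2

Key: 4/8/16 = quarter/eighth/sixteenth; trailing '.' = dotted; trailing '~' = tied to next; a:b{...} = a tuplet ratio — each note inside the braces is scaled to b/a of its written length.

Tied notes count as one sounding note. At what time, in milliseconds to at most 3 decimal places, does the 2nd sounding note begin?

note 2 onset = 1b = 722.892ms

1. 0.0ms @ 0 + 722.892ms (1)
2. 722.892ms @ 1 + 722.892ms (1)
3. 1445.783ms @ 2 + 1445.783ms (2)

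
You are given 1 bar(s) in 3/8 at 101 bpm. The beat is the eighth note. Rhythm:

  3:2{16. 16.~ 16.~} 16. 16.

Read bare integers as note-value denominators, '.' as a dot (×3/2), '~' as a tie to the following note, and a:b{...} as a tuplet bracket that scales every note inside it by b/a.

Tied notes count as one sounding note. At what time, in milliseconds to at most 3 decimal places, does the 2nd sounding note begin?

note 2 onset = 1/2b = 297.03ms

1. 0.0ms @ 0 + 297.03ms (1/2)
2. 297.03ms @ 1/2 + 1039.604ms (7/4)
3. 1336.634ms @ 9/4 + 445.545ms (3/4)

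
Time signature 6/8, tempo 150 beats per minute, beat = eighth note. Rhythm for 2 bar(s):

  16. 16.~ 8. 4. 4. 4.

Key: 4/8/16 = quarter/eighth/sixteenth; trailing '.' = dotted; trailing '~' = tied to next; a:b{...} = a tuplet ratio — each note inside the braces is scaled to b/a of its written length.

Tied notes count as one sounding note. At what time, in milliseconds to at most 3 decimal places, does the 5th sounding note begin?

note 5 onset = 9b = 3600.0ms

1. 0.0ms @ 0 + 300.0ms (3/4)
2. 300.0ms @ 3/4 + 900.0ms (9/4)
3. 1200.0ms @ 3 + 1200.0ms (3)
4. 2400.0ms @ 6 + 1200.0ms (3)
5. 3600.0ms @ 9 + 1200.0ms (3)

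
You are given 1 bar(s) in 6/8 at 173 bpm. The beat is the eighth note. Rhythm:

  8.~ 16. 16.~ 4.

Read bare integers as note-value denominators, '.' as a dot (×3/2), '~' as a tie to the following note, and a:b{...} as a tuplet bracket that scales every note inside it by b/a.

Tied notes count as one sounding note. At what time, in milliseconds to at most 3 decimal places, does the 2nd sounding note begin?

note 2 onset = 9/4b = 780.347ms

1. 0.0ms @ 0 + 780.347ms (9/4)
2. 780.347ms @ 9/4 + 1300.578ms (15/4)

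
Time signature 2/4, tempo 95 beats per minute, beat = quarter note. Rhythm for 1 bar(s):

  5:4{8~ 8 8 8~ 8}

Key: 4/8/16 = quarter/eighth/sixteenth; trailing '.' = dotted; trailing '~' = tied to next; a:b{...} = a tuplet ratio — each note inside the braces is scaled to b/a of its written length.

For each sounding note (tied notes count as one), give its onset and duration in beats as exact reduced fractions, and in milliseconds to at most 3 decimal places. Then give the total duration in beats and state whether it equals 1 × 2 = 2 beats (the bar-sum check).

1) 0.0ms=0b +505.263ms=4/5b
2) 505.263ms=4/5b +252.632ms=2/5b
3) 757.895ms=6/5b +505.263ms=4/5b
Σ=2b of 2 (95bpm 2/4) — PASS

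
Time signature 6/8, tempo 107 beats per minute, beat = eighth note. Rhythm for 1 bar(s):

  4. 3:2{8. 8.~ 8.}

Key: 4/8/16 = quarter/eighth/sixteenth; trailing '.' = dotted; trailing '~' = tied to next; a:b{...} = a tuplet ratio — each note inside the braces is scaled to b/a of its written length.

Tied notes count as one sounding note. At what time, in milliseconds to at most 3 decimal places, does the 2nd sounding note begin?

1. 0.0ms @ 0 + 1682.243ms (3)
2. 1682.243ms @ 3 + 560.748ms (1)
3. 2242.991ms @ 4 + 1121.495ms (2)

note 2 onset = 3b = 1682.243ms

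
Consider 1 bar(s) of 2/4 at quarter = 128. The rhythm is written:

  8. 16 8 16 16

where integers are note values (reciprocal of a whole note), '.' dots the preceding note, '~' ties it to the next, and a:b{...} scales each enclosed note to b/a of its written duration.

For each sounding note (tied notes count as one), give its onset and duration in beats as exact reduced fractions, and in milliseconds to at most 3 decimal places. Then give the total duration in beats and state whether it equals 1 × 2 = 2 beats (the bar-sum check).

1) 0.0ms=0b +351.562ms=3/4b
2) 351.562ms=3/4b +117.188ms=1/4b
3) 468.75ms=1b +234.375ms=1/2b
4) 703.125ms=3/2b +117.188ms=1/4b
5) 820.312ms=7/4b +117.188ms=1/4b
Σ=2b of 2 (128bpm 2/4) — PASS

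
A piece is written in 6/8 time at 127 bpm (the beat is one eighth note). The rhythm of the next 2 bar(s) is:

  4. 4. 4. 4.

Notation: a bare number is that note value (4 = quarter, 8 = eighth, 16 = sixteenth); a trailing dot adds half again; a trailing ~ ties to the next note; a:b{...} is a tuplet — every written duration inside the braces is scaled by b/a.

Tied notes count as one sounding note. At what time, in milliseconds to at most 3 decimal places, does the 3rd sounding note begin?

1. 0.0ms @ 0 + 1417.323ms (3)
2. 1417.323ms @ 3 + 1417.323ms (3)
3. 2834.646ms @ 6 + 1417.323ms (3)
4. 4251.969ms @ 9 + 1417.323ms (3)

note 3 onset = 6b = 2834.646ms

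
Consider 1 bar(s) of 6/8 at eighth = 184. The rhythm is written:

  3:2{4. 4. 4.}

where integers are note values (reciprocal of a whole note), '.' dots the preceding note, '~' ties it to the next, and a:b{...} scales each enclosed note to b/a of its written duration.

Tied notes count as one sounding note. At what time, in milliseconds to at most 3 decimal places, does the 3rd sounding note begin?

1. 0.0ms @ 0 + 652.174ms (2)
2. 652.174ms @ 2 + 652.174ms (2)
3. 1304.348ms @ 4 + 652.174ms (2)

note 3 onset = 4b = 1304.348ms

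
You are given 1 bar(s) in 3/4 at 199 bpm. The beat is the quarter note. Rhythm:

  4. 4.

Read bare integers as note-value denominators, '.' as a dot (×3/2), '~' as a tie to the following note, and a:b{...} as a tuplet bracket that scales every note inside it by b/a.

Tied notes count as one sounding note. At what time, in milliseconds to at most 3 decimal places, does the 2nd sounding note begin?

1. 0.0ms @ 0 + 452.261ms (3/2)
2. 452.261ms @ 3/2 + 452.261ms (3/2)

note 2 onset = 3/2b = 452.261ms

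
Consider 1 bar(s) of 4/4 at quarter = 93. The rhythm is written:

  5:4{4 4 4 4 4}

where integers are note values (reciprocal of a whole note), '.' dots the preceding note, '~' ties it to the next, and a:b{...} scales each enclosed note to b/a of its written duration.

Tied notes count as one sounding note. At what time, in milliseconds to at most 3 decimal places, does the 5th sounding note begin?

note 5 onset = 16/5b = 2064.516ms

1. 0.0ms @ 0 + 516.129ms (4/5)
2. 516.129ms @ 4/5 + 516.129ms (4/5)
3. 1032.258ms @ 8/5 + 516.129ms (4/5)
4. 1548.387ms @ 12/5 + 516.129ms (4/5)
5. 2064.516ms @ 16/5 + 516.129ms (4/5)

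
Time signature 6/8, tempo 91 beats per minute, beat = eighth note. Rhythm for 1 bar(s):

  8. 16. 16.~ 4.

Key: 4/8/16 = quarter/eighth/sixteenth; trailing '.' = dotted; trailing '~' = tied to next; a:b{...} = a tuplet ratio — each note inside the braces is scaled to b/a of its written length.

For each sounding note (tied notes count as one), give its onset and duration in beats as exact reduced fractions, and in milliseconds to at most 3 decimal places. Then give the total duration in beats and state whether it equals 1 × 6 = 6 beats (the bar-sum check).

1) 0.0ms=0b +989.011ms=3/2b
2) 989.011ms=3/2b +494.505ms=3/4b
3) 1483.516ms=9/4b +2472.527ms=15/4b
Σ=6b of 6 (91bpm 6/8) — PASS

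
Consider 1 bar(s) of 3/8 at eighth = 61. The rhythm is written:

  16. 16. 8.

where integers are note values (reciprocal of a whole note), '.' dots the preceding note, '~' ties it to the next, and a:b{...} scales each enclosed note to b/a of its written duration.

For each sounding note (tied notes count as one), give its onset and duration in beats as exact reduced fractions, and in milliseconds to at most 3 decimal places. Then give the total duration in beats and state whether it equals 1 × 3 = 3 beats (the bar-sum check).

1) 0.0ms=0b +737.705ms=3/4b
2) 737.705ms=3/4b +737.705ms=3/4b
3) 1475.41ms=3/2b +1475.41ms=3/2b
Σ=3b of 3 (61bpm 3/8) — PASS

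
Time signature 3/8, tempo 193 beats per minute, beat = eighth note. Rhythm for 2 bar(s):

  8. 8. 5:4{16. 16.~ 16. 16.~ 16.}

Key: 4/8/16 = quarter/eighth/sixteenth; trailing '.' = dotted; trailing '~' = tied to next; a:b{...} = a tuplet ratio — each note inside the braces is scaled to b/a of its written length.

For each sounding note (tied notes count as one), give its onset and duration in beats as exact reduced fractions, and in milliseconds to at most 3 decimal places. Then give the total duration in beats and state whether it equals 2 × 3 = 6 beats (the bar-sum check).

1) 0.0ms=0b +466.321ms=3/2b
2) 466.321ms=3/2b +466.321ms=3/2b
3) 932.642ms=3b +186.528ms=3/5b
4) 1119.171ms=18/5b +373.057ms=6/5b
5) 1492.228ms=24/5b +373.057ms=6/5b
Σ=6b of 6 (193bpm 3/8) — PASS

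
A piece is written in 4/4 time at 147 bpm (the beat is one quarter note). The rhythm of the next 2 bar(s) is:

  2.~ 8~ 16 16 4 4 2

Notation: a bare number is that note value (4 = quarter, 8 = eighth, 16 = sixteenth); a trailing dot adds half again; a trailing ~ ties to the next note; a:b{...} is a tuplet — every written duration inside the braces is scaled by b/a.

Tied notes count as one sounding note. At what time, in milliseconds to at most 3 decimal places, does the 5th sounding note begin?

1. 0.0ms @ 0 + 1530.612ms (15/4)
2. 1530.612ms @ 15/4 + 102.041ms (1/4)
3. 1632.653ms @ 4 + 408.163ms (1)
4. 2040.816ms @ 5 + 408.163ms (1)
5. 2448.98ms @ 6 + 816.327ms (2)

note 5 onset = 6b = 2448.98ms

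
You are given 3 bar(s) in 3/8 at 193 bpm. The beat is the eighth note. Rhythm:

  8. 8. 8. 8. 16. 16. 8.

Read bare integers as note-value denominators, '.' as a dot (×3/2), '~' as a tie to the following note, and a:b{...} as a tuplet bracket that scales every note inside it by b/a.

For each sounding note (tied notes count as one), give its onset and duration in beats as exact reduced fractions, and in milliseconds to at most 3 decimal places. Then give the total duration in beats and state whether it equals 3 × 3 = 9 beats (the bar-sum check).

1) 0.0ms=0b +466.321ms=3/2b
2) 466.321ms=3/2b +466.321ms=3/2b
3) 932.642ms=3b +466.321ms=3/2b
4) 1398.964ms=9/2b +466.321ms=3/2b
5) 1865.285ms=6b +233.161ms=3/4b
6) 2098.446ms=27/4b +233.161ms=3/4b
7) 2331.606ms=15/2b +466.321ms=3/2b
Σ=9b of 9 (193bpm 3/8) — PASS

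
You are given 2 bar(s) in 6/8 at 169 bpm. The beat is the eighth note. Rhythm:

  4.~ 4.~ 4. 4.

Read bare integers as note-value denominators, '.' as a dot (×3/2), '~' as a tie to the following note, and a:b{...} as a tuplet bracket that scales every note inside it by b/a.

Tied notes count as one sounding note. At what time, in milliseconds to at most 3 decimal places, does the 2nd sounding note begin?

note 2 onset = 9b = 3195.266ms

1. 0.0ms @ 0 + 3195.266ms (9)
2. 3195.266ms @ 9 + 1065.089ms (3)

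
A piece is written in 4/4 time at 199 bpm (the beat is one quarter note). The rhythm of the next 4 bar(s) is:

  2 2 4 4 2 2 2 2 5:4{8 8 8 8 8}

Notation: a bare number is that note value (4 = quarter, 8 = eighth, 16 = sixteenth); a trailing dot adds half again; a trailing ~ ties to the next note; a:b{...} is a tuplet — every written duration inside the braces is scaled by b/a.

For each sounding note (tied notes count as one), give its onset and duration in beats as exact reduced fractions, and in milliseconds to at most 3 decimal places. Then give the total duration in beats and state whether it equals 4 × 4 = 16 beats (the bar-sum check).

1) 0.0ms=0b +603.015ms=2b
2) 603.015ms=2b +603.015ms=2b
3) 1206.03ms=4b +301.508ms=1b
4) 1507.538ms=5b +301.508ms=1b
5) 1809.045ms=6b +603.015ms=2b
6) 2412.06ms=8b +603.015ms=2b
7) 3015.075ms=10b +603.015ms=2b
8) 3618.09ms=12b +603.015ms=2b
9) 4221.106ms=14b +120.603ms=2/5b
10) 4341.709ms=72/5b +120.603ms=2/5b
11) 4462.312ms=74/5b +120.603ms=2/5b
12) 4582.915ms=76/5b +120.603ms=2/5b
13) 4703.518ms=78/5b +120.603ms=2/5b
Σ=16b of 16 (199bpm 4/4) — PASS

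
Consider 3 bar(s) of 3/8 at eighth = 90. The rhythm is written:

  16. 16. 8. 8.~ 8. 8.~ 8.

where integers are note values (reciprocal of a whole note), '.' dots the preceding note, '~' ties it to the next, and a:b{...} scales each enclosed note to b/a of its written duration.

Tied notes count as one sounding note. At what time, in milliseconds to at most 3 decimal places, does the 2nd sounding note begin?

1. 0.0ms @ 0 + 500.0ms (3/4)
2. 500.0ms @ 3/4 + 500.0ms (3/4)
3. 1000.0ms @ 3/2 + 1000.0ms (3/2)
4. 2000.0ms @ 3 + 2000.0ms (3)
5. 4000.0ms @ 6 + 2000.0ms (3)

note 2 onset = 3/4b = 500.0ms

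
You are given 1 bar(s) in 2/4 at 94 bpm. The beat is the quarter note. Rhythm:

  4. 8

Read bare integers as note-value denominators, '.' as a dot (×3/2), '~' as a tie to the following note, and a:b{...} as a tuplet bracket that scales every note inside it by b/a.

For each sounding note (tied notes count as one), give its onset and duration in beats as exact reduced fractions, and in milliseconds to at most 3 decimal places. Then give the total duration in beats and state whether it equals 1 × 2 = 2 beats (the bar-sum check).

1) 0.0ms=0b +957.447ms=3/2b
2) 957.447ms=3/2b +319.149ms=1/2b
Σ=2b of 2 (94bpm 2/4) — PASS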